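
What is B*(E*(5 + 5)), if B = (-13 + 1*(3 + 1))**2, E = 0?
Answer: 0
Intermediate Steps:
B = 81 (B = (-13 + 1*4)**2 = (-13 + 4)**2 = (-9)**2 = 81)
B*(E*(5 + 5)) = 81*(0*(5 + 5)) = 81*(0*10) = 81*0 = 0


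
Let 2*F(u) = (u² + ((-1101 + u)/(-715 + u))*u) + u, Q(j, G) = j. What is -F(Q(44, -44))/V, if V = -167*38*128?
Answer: 7813/6193696 ≈ 0.0012614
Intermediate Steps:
V = -812288 (V = -6346*128 = -812288)
F(u) = u/2 + u²/2 + u*(-1101 + u)/(2*(-715 + u)) (F(u) = ((u² + ((-1101 + u)/(-715 + u))*u) + u)/2 = ((u² + u*(-1101 + u)/(-715 + u)) + u)/2 = (u + u² + u*(-1101 + u)/(-715 + u))/2 = u/2 + u²/2 + u*(-1101 + u)/(2*(-715 + u)))
-F(Q(44, -44))/V = -(½)*44*(-1816 + 44² - 713*44)/(-715 + 44)/(-812288) = -(½)*44*(-1816 + 1936 - 31372)/(-671)*(-1)/812288 = -(½)*44*(-1/671)*(-31252)*(-1)/812288 = -62504*(-1)/(61*812288) = -1*(-7813/6193696) = 7813/6193696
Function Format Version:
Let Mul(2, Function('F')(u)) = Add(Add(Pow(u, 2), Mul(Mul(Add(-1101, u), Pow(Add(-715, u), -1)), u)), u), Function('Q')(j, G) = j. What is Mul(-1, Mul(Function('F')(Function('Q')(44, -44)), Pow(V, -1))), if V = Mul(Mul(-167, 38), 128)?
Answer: Rational(7813, 6193696) ≈ 0.0012614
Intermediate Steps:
V = -812288 (V = Mul(-6346, 128) = -812288)
Function('F')(u) = Add(Mul(Rational(1, 2), u), Mul(Rational(1, 2), Pow(u, 2)), Mul(Rational(1, 2), u, Pow(Add(-715, u), -1), Add(-1101, u))) (Function('F')(u) = Mul(Rational(1, 2), Add(Add(Pow(u, 2), Mul(Mul(Add(-1101, u), Pow(Add(-715, u), -1)), u)), u)) = Mul(Rational(1, 2), Add(Add(Pow(u, 2), Mul(Mul(Pow(Add(-715, u), -1), Add(-1101, u)), u)), u)) = Mul(Rational(1, 2), Add(Add(Pow(u, 2), Mul(u, Pow(Add(-715, u), -1), Add(-1101, u))), u)) = Mul(Rational(1, 2), Add(u, Pow(u, 2), Mul(u, Pow(Add(-715, u), -1), Add(-1101, u)))) = Add(Mul(Rational(1, 2), u), Mul(Rational(1, 2), Pow(u, 2)), Mul(Rational(1, 2), u, Pow(Add(-715, u), -1), Add(-1101, u))))
Mul(-1, Mul(Function('F')(Function('Q')(44, -44)), Pow(V, -1))) = Mul(-1, Mul(Mul(Rational(1, 2), 44, Pow(Add(-715, 44), -1), Add(-1816, Pow(44, 2), Mul(-713, 44))), Pow(-812288, -1))) = Mul(-1, Mul(Mul(Rational(1, 2), 44, Pow(-671, -1), Add(-1816, 1936, -31372)), Rational(-1, 812288))) = Mul(-1, Mul(Mul(Rational(1, 2), 44, Rational(-1, 671), -31252), Rational(-1, 812288))) = Mul(-1, Mul(Rational(62504, 61), Rational(-1, 812288))) = Mul(-1, Rational(-7813, 6193696)) = Rational(7813, 6193696)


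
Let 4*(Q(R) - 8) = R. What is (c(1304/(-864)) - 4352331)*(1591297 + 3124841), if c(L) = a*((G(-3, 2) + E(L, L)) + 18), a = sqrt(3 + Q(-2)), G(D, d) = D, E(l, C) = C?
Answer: -20526193617678 + 1145235511*sqrt(42)/36 ≈ -2.0526e+13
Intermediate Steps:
Q(R) = 8 + R/4
a = sqrt(42)/2 (a = sqrt(3 + (8 + (1/4)*(-2))) = sqrt(3 + (8 - 1/2)) = sqrt(3 + 15/2) = sqrt(21/2) = sqrt(42)/2 ≈ 3.2404)
c(L) = sqrt(42)*(15 + L)/2 (c(L) = (sqrt(42)/2)*((-3 + L) + 18) = (sqrt(42)/2)*(15 + L) = sqrt(42)*(15 + L)/2)
(c(1304/(-864)) - 4352331)*(1591297 + 3124841) = (sqrt(42)*(15 + 1304/(-864))/2 - 4352331)*(1591297 + 3124841) = (sqrt(42)*(15 + 1304*(-1/864))/2 - 4352331)*4716138 = (sqrt(42)*(15 - 163/108)/2 - 4352331)*4716138 = ((1/2)*sqrt(42)*(1457/108) - 4352331)*4716138 = (1457*sqrt(42)/216 - 4352331)*4716138 = (-4352331 + 1457*sqrt(42)/216)*4716138 = -20526193617678 + 1145235511*sqrt(42)/36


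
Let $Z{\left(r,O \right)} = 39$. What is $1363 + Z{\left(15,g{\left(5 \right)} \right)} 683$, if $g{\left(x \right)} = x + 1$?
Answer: $28000$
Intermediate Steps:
$g{\left(x \right)} = 1 + x$
$1363 + Z{\left(15,g{\left(5 \right)} \right)} 683 = 1363 + 39 \cdot 683 = 1363 + 26637 = 28000$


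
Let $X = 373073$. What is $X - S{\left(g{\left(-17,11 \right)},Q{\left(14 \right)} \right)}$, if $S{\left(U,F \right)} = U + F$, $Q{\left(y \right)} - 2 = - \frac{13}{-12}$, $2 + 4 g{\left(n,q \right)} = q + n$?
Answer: $\frac{4476863}{12} \approx 3.7307 \cdot 10^{5}$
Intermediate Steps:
$g{\left(n,q \right)} = - \frac{1}{2} + \frac{n}{4} + \frac{q}{4}$ ($g{\left(n,q \right)} = - \frac{1}{2} + \frac{q + n}{4} = - \frac{1}{2} + \frac{n + q}{4} = - \frac{1}{2} + \left(\frac{n}{4} + \frac{q}{4}\right) = - \frac{1}{2} + \frac{n}{4} + \frac{q}{4}$)
$Q{\left(y \right)} = \frac{37}{12}$ ($Q{\left(y \right)} = 2 - \frac{13}{-12} = 2 - - \frac{13}{12} = 2 + \frac{13}{12} = \frac{37}{12}$)
$S{\left(U,F \right)} = F + U$
$X - S{\left(g{\left(-17,11 \right)},Q{\left(14 \right)} \right)} = 373073 - \left(\frac{37}{12} + \left(- \frac{1}{2} + \frac{1}{4} \left(-17\right) + \frac{1}{4} \cdot 11\right)\right) = 373073 - \left(\frac{37}{12} - 2\right) = 373073 - \frac{13}{12} = \frac{4476863}{12}$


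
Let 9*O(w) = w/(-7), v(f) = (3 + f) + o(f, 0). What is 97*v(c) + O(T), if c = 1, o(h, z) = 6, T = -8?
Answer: 61118/63 ≈ 970.13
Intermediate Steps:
v(f) = 9 + f (v(f) = (3 + f) + 6 = 9 + f)
O(w) = -w/63 (O(w) = (w/(-7))/9 = (w*(-1/7))/9 = (-w/7)/9 = -w/63)
97*v(c) + O(T) = 97*(9 + 1) - 1/63*(-8) = 97*10 + 8/63 = 970 + 8/63 = 61118/63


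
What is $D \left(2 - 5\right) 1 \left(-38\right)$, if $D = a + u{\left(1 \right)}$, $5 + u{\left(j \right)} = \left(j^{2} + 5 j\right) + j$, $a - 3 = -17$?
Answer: $-1368$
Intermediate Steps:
$a = -14$ ($a = 3 - 17 = -14$)
$u{\left(j \right)} = -5 + j^{2} + 6 j$ ($u{\left(j \right)} = -5 + \left(\left(j^{2} + 5 j\right) + j\right) = -5 + \left(j^{2} + 6 j\right) = -5 + j^{2} + 6 j$)
$D = -12$ ($D = -14 + \left(-5 + 1^{2} + 6 \cdot 1\right) = -14 + \left(-5 + 1 + 6\right) = -14 + 2 = -12$)
$D \left(2 - 5\right) 1 \left(-38\right) = - 12 \left(2 - 5\right) 1 \left(-38\right) = - 12 \left(\left(-3\right) 1\right) \left(-38\right) = \left(-12\right) \left(-3\right) \left(-38\right) = 36 \left(-38\right) = -1368$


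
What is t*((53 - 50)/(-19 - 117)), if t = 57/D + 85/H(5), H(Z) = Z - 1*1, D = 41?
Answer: -11139/22304 ≈ -0.49942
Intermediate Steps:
H(Z) = -1 + Z (H(Z) = Z - 1 = -1 + Z)
t = 3713/164 (t = 57/41 + 85/(-1 + 5) = 57*(1/41) + 85/4 = 57/41 + 85*(¼) = 57/41 + 85/4 = 3713/164 ≈ 22.640)
t*((53 - 50)/(-19 - 117)) = 3713*((53 - 50)/(-19 - 117))/164 = 3713*(3/(-136))/164 = 3713*(3*(-1/136))/164 = (3713/164)*(-3/136) = -11139/22304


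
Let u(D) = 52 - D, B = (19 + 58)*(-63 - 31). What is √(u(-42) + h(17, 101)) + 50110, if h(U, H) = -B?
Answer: 50110 + 2*√1833 ≈ 50196.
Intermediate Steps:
B = -7238 (B = 77*(-94) = -7238)
h(U, H) = 7238 (h(U, H) = -1*(-7238) = 7238)
√(u(-42) + h(17, 101)) + 50110 = √((52 - 1*(-42)) + 7238) + 50110 = √((52 + 42) + 7238) + 50110 = √(94 + 7238) + 50110 = √7332 + 50110 = 2*√1833 + 50110 = 50110 + 2*√1833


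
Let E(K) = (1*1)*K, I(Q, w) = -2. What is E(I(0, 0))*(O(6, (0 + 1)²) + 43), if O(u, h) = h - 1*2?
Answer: -84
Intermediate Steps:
O(u, h) = -2 + h (O(u, h) = h - 2 = -2 + h)
E(K) = K (E(K) = 1*K = K)
E(I(0, 0))*(O(6, (0 + 1)²) + 43) = -2*((-2 + (0 + 1)²) + 43) = -2*((-2 + 1²) + 43) = -2*((-2 + 1) + 43) = -2*(-1 + 43) = -2*42 = -84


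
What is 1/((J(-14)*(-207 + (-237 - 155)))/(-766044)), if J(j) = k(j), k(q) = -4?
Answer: -191511/599 ≈ -319.72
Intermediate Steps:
J(j) = -4
1/((J(-14)*(-207 + (-237 - 155)))/(-766044)) = 1/(-4*(-207 + (-237 - 155))/(-766044)) = 1/(-4*(-207 - 392)*(-1/766044)) = 1/(-4*(-599)*(-1/766044)) = 1/(2396*(-1/766044)) = 1/(-599/191511) = -191511/599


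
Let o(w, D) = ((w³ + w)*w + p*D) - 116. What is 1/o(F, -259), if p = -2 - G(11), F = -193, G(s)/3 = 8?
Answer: 1/1387531868 ≈ 7.2070e-10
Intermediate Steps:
G(s) = 24 (G(s) = 3*8 = 24)
p = -26 (p = -2 - 1*24 = -2 - 24 = -26)
o(w, D) = -116 - 26*D + w*(w + w³) (o(w, D) = ((w³ + w)*w - 26*D) - 116 = ((w + w³)*w - 26*D) - 116 = (w*(w + w³) - 26*D) - 116 = (-26*D + w*(w + w³)) - 116 = -116 - 26*D + w*(w + w³))
1/o(F, -259) = 1/(-116 + (-193)² + (-193)⁴ - 26*(-259)) = 1/(-116 + 37249 + 1387488001 + 6734) = 1/1387531868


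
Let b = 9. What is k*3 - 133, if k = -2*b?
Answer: -187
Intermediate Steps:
k = -18 (k = -2*9 = -18)
k*3 - 133 = -18*3 - 133 = -54 - 133 = -187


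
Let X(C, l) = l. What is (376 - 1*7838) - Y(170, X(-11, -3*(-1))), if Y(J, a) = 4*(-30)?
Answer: -7342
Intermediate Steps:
Y(J, a) = -120
(376 - 1*7838) - Y(170, X(-11, -3*(-1))) = (376 - 1*7838) - 1*(-120) = (376 - 7838) + 120 = -7462 + 120 = -7342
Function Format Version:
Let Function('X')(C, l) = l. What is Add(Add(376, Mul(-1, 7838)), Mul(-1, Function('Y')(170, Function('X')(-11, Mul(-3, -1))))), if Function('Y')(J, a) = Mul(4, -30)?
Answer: -7342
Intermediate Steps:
Function('Y')(J, a) = -120
Add(Add(376, Mul(-1, 7838)), Mul(-1, Function('Y')(170, Function('X')(-11, Mul(-3, -1))))) = Add(Add(376, Mul(-1, 7838)), Mul(-1, -120)) = Add(Add(376, -7838), 120) = Add(-7462, 120) = -7342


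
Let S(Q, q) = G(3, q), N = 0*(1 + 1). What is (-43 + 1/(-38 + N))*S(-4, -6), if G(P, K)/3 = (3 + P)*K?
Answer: 88290/19 ≈ 4646.8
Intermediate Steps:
N = 0 (N = 0*2 = 0)
G(P, K) = 3*K*(3 + P) (G(P, K) = 3*((3 + P)*K) = 3*(K*(3 + P)) = 3*K*(3 + P))
S(Q, q) = 18*q (S(Q, q) = 3*q*(3 + 3) = 3*q*6 = 18*q)
(-43 + 1/(-38 + N))*S(-4, -6) = (-43 + 1/(-38 + 0))*(18*(-6)) = (-43 + 1/(-38))*(-108) = (-43 - 1/38)*(-108) = -1635/38*(-108) = 88290/19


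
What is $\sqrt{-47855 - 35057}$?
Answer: $4 i \sqrt{5182} \approx 287.94 i$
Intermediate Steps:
$\sqrt{-47855 - 35057} = \sqrt{-82912} = 4 i \sqrt{5182}$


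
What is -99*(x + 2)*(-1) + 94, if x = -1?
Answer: 193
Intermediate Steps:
-99*(x + 2)*(-1) + 94 = -99*(-1 + 2)*(-1) + 94 = -99*(-1) + 94 = 99 + 94 = 193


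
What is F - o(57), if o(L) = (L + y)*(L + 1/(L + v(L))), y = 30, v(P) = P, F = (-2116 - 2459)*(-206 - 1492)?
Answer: 295008829/38 ≈ 7.7634e+6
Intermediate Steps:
F = 7768350 (F = -4575*(-1698) = 7768350)
o(L) = (30 + L)*(L + 1/(2*L)) (o(L) = (L + 30)*(L + 1/(L + L)) = (30 + L)*(L + 1/(2*L)))
F - o(57) = 7768350 - (½ + 57² + 15/57 + 30*57) = 7768350 - (½ + 3249 + 15*(1/57) + 1710) = 7768350 - (½ + 3249 + 5/19 + 1710) = 7768350 - 1*188471/38 = 7768350 - 188471/38 = 295008829/38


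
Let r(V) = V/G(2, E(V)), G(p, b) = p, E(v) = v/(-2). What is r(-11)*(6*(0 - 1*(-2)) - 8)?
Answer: -22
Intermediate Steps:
E(v) = -v/2 (E(v) = v*(-½) = -v/2)
r(V) = V/2
r(-11)*(6*(0 - 1*(-2)) - 8) = ((½)*(-11))*(6*(0 - 1*(-2)) - 8) = -11*(6*(0 + 2) - 8)/2 = -11*(6*2 - 8)/2 = -11*(12 - 8)/2 = -11/2*4 = -22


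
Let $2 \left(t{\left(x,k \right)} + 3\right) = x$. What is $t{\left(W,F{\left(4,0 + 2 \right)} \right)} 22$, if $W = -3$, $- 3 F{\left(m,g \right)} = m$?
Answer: $-99$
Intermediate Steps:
$F{\left(m,g \right)} = - \frac{m}{3}$
$t{\left(x,k \right)} = -3 + \frac{x}{2}$
$t{\left(W,F{\left(4,0 + 2 \right)} \right)} 22 = \left(-3 + \frac{1}{2} \left(-3\right)\right) 22 = \left(-3 - \frac{3}{2}\right) 22 = \left(- \frac{9}{2}\right) 22 = -99$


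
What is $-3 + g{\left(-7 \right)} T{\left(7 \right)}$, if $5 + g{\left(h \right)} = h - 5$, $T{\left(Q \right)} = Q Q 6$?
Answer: $-5001$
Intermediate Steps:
$T{\left(Q \right)} = 6 Q^{2}$ ($T{\left(Q \right)} = Q^{2} \cdot 6 = 6 Q^{2}$)
$g{\left(h \right)} = -10 + h$ ($g{\left(h \right)} = -5 + \left(h - 5\right) = -5 + \left(-5 + h\right) = -10 + h$)
$-3 + g{\left(-7 \right)} T{\left(7 \right)} = -3 + \left(-10 - 7\right) 6 \cdot 7^{2} = -3 - 17 \cdot 6 \cdot 49 = -3 - 4998 = -5001$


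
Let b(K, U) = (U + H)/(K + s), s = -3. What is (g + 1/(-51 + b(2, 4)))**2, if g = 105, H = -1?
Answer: 32137561/2916 ≈ 11021.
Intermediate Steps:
b(K, U) = (-1 + U)/(-3 + K) (b(K, U) = (U - 1)/(K - 3) = (-1 + U)/(-3 + K))
(g + 1/(-51 + b(2, 4)))**2 = (105 + 1/(-51 + (-1 + 4)/(-3 + 2)))**2 = (105 + 1/(-51 + 3/(-1)))**2 = (105 + 1/(-51 - 1*3))**2 = (105 + 1/(-51 - 3))**2 = (105 + 1/(-54))**2 = (105 - 1/54)**2 = (5669/54)**2 = 32137561/2916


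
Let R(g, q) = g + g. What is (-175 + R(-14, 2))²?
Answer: 41209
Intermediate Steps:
R(g, q) = 2*g
(-175 + R(-14, 2))² = (-175 + 2*(-14))² = (-175 - 28)² = (-203)² = 41209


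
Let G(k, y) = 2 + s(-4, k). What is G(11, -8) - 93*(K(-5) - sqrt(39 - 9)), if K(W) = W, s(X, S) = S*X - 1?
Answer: 422 + 93*sqrt(30) ≈ 931.38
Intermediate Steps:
s(X, S) = -1 + S*X
G(k, y) = 1 - 4*k (G(k, y) = 2 + (-1 + k*(-4)) = 2 + (-1 - 4*k) = 1 - 4*k)
G(11, -8) - 93*(K(-5) - sqrt(39 - 9)) = (1 - 4*11) - 93*(-5 - sqrt(39 - 9)) = (1 - 44) - 93*(-5 - sqrt(30)) = -43 + (465 + 93*sqrt(30)) = 422 + 93*sqrt(30)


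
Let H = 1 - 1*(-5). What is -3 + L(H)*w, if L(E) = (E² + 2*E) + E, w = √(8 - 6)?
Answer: -3 + 54*√2 ≈ 73.368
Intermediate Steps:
H = 6 (H = 1 + 5 = 6)
w = √2 ≈ 1.4142
L(E) = E² + 3*E
-3 + L(H)*w = -3 + (6*(3 + 6))*√2 = -3 + (6*9)*√2 = -3 + 54*√2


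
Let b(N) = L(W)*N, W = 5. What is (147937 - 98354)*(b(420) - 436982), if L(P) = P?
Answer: -21562754206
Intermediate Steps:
b(N) = 5*N
(147937 - 98354)*(b(420) - 436982) = (147937 - 98354)*(5*420 - 436982) = 49583*(2100 - 436982) = 49583*(-434882) = -21562754206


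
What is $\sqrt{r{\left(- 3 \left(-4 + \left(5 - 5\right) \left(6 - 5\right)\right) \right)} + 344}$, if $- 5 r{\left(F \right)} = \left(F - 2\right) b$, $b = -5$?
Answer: $\sqrt{354} \approx 18.815$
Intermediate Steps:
$r{\left(F \right)} = -2 + F$ ($r{\left(F \right)} = - \frac{\left(F - 2\right) \left(-5\right)}{5} = - \frac{\left(-2 + F\right) \left(-5\right)}{5} = - \frac{10 - 5 F}{5} = -2 + F$)
$\sqrt{r{\left(- 3 \left(-4 + \left(5 - 5\right) \left(6 - 5\right)\right) \right)} + 344} = \sqrt{\left(-2 - 3 \left(-4 + \left(5 - 5\right) \left(6 - 5\right)\right)\right) + 344} = \sqrt{\left(-2 - 3 \left(-4 + 0 \cdot 1\right)\right) + 344} = \sqrt{\left(-2 - 3 \left(-4 + 0\right)\right) + 344} = \sqrt{\left(-2 - -12\right) + 344} = \sqrt{\left(-2 + 12\right) + 344} = \sqrt{10 + 344} = \sqrt{354}$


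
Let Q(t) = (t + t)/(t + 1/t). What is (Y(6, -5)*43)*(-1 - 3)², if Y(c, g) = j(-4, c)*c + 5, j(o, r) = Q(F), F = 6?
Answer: 424496/37 ≈ 11473.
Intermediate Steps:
Q(t) = 2*t/(t + 1/t) (Q(t) = (2*t)/(t + 1/t) = 2*t/(t + 1/t))
j(o, r) = 72/37 (j(o, r) = 2*6²/(1 + 6²) = 2*36/(1 + 36) = 2*36/37 = 2*36*(1/37) = 72/37)
Y(c, g) = 5 + 72*c/37 (Y(c, g) = 72*c/37 + 5 = 5 + 72*c/37)
(Y(6, -5)*43)*(-1 - 3)² = ((5 + (72/37)*6)*43)*(-1 - 3)² = ((5 + 432/37)*43)*(-4)² = ((617/37)*43)*16 = (26531/37)*16 = 424496/37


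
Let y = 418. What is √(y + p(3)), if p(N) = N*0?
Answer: √418 ≈ 20.445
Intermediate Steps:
p(N) = 0
√(y + p(3)) = √(418 + 0) = √418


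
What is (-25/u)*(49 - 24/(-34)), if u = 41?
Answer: -21125/697 ≈ -30.308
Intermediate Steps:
(-25/u)*(49 - 24/(-34)) = (-25/41)*(49 - 24/(-34)) = (-25*1/41)*(49 - 24*(-1/34)) = -25*(49 + 12/17)/41 = -25/41*845/17 = -21125/697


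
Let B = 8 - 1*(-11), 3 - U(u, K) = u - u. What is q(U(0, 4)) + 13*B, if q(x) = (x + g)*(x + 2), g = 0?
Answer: 262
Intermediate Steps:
U(u, K) = 3 (U(u, K) = 3 - (u - u) = 3 - 1*0 = 3 + 0 = 3)
q(x) = x*(2 + x) (q(x) = (x + 0)*(x + 2) = x*(2 + x))
B = 19 (B = 8 + 11 = 19)
q(U(0, 4)) + 13*B = 3*(2 + 3) + 13*19 = 3*5 + 247 = 15 + 247 = 262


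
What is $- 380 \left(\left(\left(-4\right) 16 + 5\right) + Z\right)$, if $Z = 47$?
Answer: $4560$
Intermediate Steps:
$- 380 \left(\left(\left(-4\right) 16 + 5\right) + Z\right) = - 380 \left(\left(\left(-4\right) 16 + 5\right) + 47\right) = - 380 \left(\left(-64 + 5\right) + 47\right) = - 380 \left(-59 + 47\right) = \left(-380\right) \left(-12\right) = 4560$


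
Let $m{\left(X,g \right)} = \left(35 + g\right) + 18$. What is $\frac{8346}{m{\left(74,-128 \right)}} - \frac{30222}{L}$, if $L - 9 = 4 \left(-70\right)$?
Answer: $\frac{1628}{6775} \approx 0.2403$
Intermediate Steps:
$L = -271$ ($L = 9 + 4 \left(-70\right) = 9 - 280 = -271$)
$m{\left(X,g \right)} = 53 + g$
$\frac{8346}{m{\left(74,-128 \right)}} - \frac{30222}{L} = \frac{8346}{53 - 128} - \frac{30222}{-271} = \frac{8346}{-75} - - \frac{30222}{271} = 8346 \left(- \frac{1}{75}\right) + \frac{30222}{271} = - \frac{2782}{25} + \frac{30222}{271} = \frac{1628}{6775}$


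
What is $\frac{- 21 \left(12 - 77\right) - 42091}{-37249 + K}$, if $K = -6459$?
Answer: $\frac{2909}{3122} \approx 0.93177$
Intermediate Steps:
$\frac{- 21 \left(12 - 77\right) - 42091}{-37249 + K} = \frac{- 21 \left(12 - 77\right) - 42091}{-37249 - 6459} = \frac{\left(-21\right) \left(-65\right) - 42091}{-43708} = \left(1365 - 42091\right) \left(- \frac{1}{43708}\right) = \left(-40726\right) \left(- \frac{1}{43708}\right) = \frac{2909}{3122}$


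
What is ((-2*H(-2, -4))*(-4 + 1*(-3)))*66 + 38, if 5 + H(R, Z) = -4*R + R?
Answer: 962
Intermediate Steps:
H(R, Z) = -5 - 3*R (H(R, Z) = -5 + (-4*R + R) = -5 - 3*R)
((-2*H(-2, -4))*(-4 + 1*(-3)))*66 + 38 = ((-2*(-5 - 3*(-2)))*(-4 + 1*(-3)))*66 + 38 = ((-2*(-5 + 6))*(-4 - 3))*66 + 38 = (-2*1*(-7))*66 + 38 = -2*(-7)*66 + 38 = 14*66 + 38 = 924 + 38 = 962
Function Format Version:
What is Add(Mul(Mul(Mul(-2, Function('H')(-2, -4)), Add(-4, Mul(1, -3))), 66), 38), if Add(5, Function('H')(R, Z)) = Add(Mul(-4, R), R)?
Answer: 962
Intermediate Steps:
Function('H')(R, Z) = Add(-5, Mul(-3, R)) (Function('H')(R, Z) = Add(-5, Add(Mul(-4, R), R)) = Add(-5, Mul(-3, R)))
Add(Mul(Mul(Mul(-2, Function('H')(-2, -4)), Add(-4, Mul(1, -3))), 66), 38) = Add(Mul(Mul(Mul(-2, Add(-5, Mul(-3, -2))), Add(-4, Mul(1, -3))), 66), 38) = Add(Mul(Mul(Mul(-2, Add(-5, 6)), Add(-4, -3)), 66), 38) = Add(Mul(Mul(Mul(-2, 1), -7), 66), 38) = Add(Mul(Mul(-2, -7), 66), 38) = Add(Mul(14, 66), 38) = Add(924, 38) = 962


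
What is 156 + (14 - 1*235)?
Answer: -65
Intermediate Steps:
156 + (14 - 1*235) = 156 + (14 - 235) = 156 - 221 = -65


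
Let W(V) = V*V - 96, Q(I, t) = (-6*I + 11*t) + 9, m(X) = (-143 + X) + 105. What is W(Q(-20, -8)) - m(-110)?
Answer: 1733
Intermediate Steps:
m(X) = -38 + X
Q(I, t) = 9 - 6*I + 11*t
W(V) = -96 + V**2 (W(V) = V**2 - 96 = -96 + V**2)
W(Q(-20, -8)) - m(-110) = (-96 + (9 - 6*(-20) + 11*(-8))**2) - (-38 - 110) = (-96 + (9 + 120 - 88)**2) - 1*(-148) = (-96 + 41**2) + 148 = (-96 + 1681) + 148 = 1585 + 148 = 1733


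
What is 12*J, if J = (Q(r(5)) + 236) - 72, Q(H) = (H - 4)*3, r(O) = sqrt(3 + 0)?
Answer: 1824 + 36*sqrt(3) ≈ 1886.4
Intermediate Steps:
r(O) = sqrt(3)
Q(H) = -12 + 3*H (Q(H) = (-4 + H)*3 = -12 + 3*H)
J = 152 + 3*sqrt(3) (J = ((-12 + 3*sqrt(3)) + 236) - 72 = (224 + 3*sqrt(3)) - 72 = 152 + 3*sqrt(3) ≈ 157.20)
12*J = 12*(152 + 3*sqrt(3)) = 1824 + 36*sqrt(3)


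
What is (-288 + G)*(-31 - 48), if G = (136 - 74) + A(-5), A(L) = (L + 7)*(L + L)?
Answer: 19434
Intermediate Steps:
A(L) = 2*L*(7 + L) (A(L) = (7 + L)*(2*L) = 2*L*(7 + L))
G = 42 (G = (136 - 74) + 2*(-5)*(7 - 5) = 62 + 2*(-5)*2 = 62 - 20 = 42)
(-288 + G)*(-31 - 48) = (-288 + 42)*(-31 - 48) = -246*(-79) = 19434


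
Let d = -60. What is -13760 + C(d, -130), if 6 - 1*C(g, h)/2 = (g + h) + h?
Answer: -13108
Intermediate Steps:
C(g, h) = 12 - 4*h - 2*g (C(g, h) = 12 - 2*((g + h) + h) = 12 - 2*(g + 2*h) = 12 + (-4*h - 2*g) = 12 - 4*h - 2*g)
-13760 + C(d, -130) = -13760 + (12 - 4*(-130) - 2*(-60)) = -13760 + (12 + 520 + 120) = -13760 + 652 = -13108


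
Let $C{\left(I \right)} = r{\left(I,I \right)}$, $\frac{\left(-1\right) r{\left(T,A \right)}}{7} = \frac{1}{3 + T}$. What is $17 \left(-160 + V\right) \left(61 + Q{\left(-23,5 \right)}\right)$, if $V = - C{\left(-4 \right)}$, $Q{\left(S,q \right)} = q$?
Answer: $-187374$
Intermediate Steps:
$r{\left(T,A \right)} = - \frac{7}{3 + T}$
$C{\left(I \right)} = - \frac{7}{3 + I}$
$V = -7$ ($V = - \frac{-7}{3 - 4} = - \frac{-7}{-1} = - \left(-7\right) \left(-1\right) = \left(-1\right) 7 = -7$)
$17 \left(-160 + V\right) \left(61 + Q{\left(-23,5 \right)}\right) = 17 \left(-160 - 7\right) \left(61 + 5\right) = 17 \left(\left(-167\right) 66\right) = 17 \left(-11022\right) = -187374$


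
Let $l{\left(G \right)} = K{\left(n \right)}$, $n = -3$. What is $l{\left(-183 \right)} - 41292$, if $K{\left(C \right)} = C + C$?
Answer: $-41298$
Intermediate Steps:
$K{\left(C \right)} = 2 C$
$l{\left(G \right)} = -6$ ($l{\left(G \right)} = 2 \left(-3\right) = -6$)
$l{\left(-183 \right)} - 41292 = -6 - 41292 = -41298$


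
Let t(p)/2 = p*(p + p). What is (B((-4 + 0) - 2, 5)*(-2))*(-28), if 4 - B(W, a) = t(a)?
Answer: -5376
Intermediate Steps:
t(p) = 4*p**2 (t(p) = 2*(p*(p + p)) = 2*(p*(2*p)) = 2*(2*p**2) = 4*p**2)
B(W, a) = 4 - 4*a**2
(B((-4 + 0) - 2, 5)*(-2))*(-28) = ((4 - 4*5**2)*(-2))*(-28) = ((4 - 4*25)*(-2))*(-28) = ((4 - 100)*(-2))*(-28) = -96*(-2)*(-28) = 192*(-28) = -5376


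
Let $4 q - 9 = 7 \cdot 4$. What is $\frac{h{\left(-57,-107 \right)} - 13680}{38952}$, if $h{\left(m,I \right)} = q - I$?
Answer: $- \frac{18085}{51936} \approx -0.34822$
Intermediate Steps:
$q = \frac{37}{4}$ ($q = \frac{9}{4} + \frac{7 \cdot 4}{4} = \frac{9}{4} + \frac{1}{4} \cdot 28 = \frac{9}{4} + 7 = \frac{37}{4} \approx 9.25$)
$h{\left(m,I \right)} = \frac{37}{4} - I$
$\frac{h{\left(-57,-107 \right)} - 13680}{38952} = \frac{\left(\frac{37}{4} - -107\right) - 13680}{38952} = \left(\left(\frac{37}{4} + 107\right) - 13680\right) \frac{1}{38952} = \left(\frac{465}{4} - 13680\right) \frac{1}{38952} = \left(- \frac{54255}{4}\right) \frac{1}{38952} = - \frac{18085}{51936}$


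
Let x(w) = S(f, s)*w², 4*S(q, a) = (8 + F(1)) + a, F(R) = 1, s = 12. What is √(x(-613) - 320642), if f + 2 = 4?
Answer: 7*√134869/2 ≈ 1285.4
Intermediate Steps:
f = 2 (f = -2 + 4 = 2)
S(q, a) = 9/4 + a/4 (S(q, a) = ((8 + 1) + a)/4 = (9 + a)/4 = 9/4 + a/4)
x(w) = 21*w²/4 (x(w) = (9/4 + (¼)*12)*w² = (9/4 + 3)*w² = 21*w²/4)
√(x(-613) - 320642) = √((21/4)*(-613)² - 320642) = √((21/4)*375769 - 320642) = √(7891149/4 - 320642) = √(6608581/4) = 7*√134869/2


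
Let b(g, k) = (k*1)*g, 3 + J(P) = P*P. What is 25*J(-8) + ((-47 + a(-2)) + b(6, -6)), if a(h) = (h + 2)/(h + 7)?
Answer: 1442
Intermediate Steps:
J(P) = -3 + P² (J(P) = -3 + P*P = -3 + P²)
b(g, k) = g*k (b(g, k) = k*g = g*k)
a(h) = (2 + h)/(7 + h)
25*J(-8) + ((-47 + a(-2)) + b(6, -6)) = 25*(-3 + (-8)²) + ((-47 + (2 - 2)/(7 - 2)) + 6*(-6)) = 25*(-3 + 64) + ((-47 + 0/5) - 36) = 25*61 + ((-47 + (⅕)*0) - 36) = 1525 + ((-47 + 0) - 36) = 1525 + (-47 - 36) = 1525 - 83 = 1442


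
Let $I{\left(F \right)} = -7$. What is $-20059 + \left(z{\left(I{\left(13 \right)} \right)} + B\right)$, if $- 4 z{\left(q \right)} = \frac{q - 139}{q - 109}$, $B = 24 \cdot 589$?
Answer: $- \frac{1374209}{232} \approx -5923.3$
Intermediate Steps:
$B = 14136$
$z{\left(q \right)} = - \frac{-139 + q}{4 \left(-109 + q\right)}$ ($z{\left(q \right)} = - \frac{\left(q - 139\right) \frac{1}{q - 109}}{4} = - \frac{\left(-139 + q\right) \frac{1}{-109 + q}}{4} = - \frac{\frac{1}{-109 + q} \left(-139 + q\right)}{4} = - \frac{-139 + q}{4 \left(-109 + q\right)}$)
$-20059 + \left(z{\left(I{\left(13 \right)} \right)} + B\right) = -20059 + \left(\frac{139 - -7}{4 \left(-109 - 7\right)} + 14136\right) = -20059 + \left(\frac{139 + 7}{4 \left(-116\right)} + 14136\right) = -20059 + \left(\frac{1}{4} \left(- \frac{1}{116}\right) 146 + 14136\right) = -20059 + \left(- \frac{73}{232} + 14136\right) = -20059 + \frac{3279479}{232} = - \frac{1374209}{232}$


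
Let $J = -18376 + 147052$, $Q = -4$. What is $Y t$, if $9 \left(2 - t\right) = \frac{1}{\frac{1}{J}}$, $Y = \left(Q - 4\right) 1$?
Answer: $\frac{343088}{3} \approx 1.1436 \cdot 10^{5}$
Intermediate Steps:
$J = 128676$
$Y = -8$ ($Y = \left(-4 - 4\right) 1 = \left(-8\right) 1 = -8$)
$t = - \frac{42886}{3}$ ($t = 2 - \frac{1}{9 \cdot \frac{1}{128676}} = 2 - \frac{\frac{1}{\frac{1}{128676}}}{9} = 2 - \frac{42892}{3} = - \frac{42886}{3} \approx -14295.0$)
$Y t = \left(-8\right) \left(- \frac{42886}{3}\right) = \frac{343088}{3}$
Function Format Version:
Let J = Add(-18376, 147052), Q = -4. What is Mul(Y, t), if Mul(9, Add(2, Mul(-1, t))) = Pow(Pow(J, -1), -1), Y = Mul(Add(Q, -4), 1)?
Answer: Rational(343088, 3) ≈ 1.1436e+5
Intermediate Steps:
J = 128676
Y = -8 (Y = Mul(Add(-4, -4), 1) = Mul(-8, 1) = -8)
t = Rational(-42886, 3) (t = Add(2, Mul(Rational(-1, 9), Pow(Pow(128676, -1), -1))) = Add(2, Mul(Rational(-1, 9), Pow(Rational(1, 128676), -1))) = Add(2, Mul(Rational(-1, 9), 128676)) = Add(2, Rational(-42892, 3)) = Rational(-42886, 3) ≈ -14295.)
Mul(Y, t) = Mul(-8, Rational(-42886, 3)) = Rational(343088, 3)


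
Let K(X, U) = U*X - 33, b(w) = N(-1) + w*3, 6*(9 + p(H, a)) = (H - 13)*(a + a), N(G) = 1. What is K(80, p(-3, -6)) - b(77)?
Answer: 1575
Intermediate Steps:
p(H, a) = -9 + a*(-13 + H)/3 (p(H, a) = -9 + ((H - 13)*(a + a))/6 = -9 + ((-13 + H)*(2*a))/6 = -9 + (2*a*(-13 + H))/6 = -9 + a*(-13 + H)/3)
b(w) = 1 + 3*w (b(w) = 1 + w*3 = 1 + 3*w)
K(X, U) = -33 + U*X
K(80, p(-3, -6)) - b(77) = (-33 + (-9 - 13/3*(-6) + (1/3)*(-3)*(-6))*80) - (1 + 3*77) = (-33 + (-9 + 26 + 6)*80) - (1 + 231) = (-33 + 23*80) - 1*232 = (-33 + 1840) - 232 = 1807 - 232 = 1575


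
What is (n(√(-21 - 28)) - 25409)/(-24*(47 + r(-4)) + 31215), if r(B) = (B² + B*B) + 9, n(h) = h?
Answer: -25409/29103 + 7*I/29103 ≈ -0.87307 + 0.00024052*I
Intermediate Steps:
r(B) = 9 + 2*B² (r(B) = (B² + B²) + 9 = 2*B² + 9 = 9 + 2*B²)
(n(√(-21 - 28)) - 25409)/(-24*(47 + r(-4)) + 31215) = (√(-21 - 28) - 25409)/(-24*(47 + (9 + 2*(-4)²)) + 31215) = (√(-49) - 25409)/(-24*(47 + (9 + 2*16)) + 31215) = (7*I - 25409)/(-24*(47 + (9 + 32)) + 31215) = (-25409 + 7*I)/(-24*(47 + 41) + 31215) = (-25409 + 7*I)/(-24*88 + 31215) = (-25409 + 7*I)/(-2112 + 31215) = (-25409 + 7*I)/29103 = (-25409 + 7*I)*(1/29103) = -25409/29103 + 7*I/29103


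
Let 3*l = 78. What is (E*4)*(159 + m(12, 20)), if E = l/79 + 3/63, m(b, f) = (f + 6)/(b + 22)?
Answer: 970000/4029 ≈ 240.75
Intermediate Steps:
l = 26 (l = (⅓)*78 = 26)
m(b, f) = (6 + f)/(22 + b)
E = 625/1659 (E = 26/79 + 3/63 = 26*(1/79) + 3*(1/63) = 26/79 + 1/21 = 625/1659 ≈ 0.37673)
(E*4)*(159 + m(12, 20)) = ((625/1659)*4)*(159 + (6 + 20)/(22 + 12)) = 2500*(159 + 26/34)/1659 = 2500*(159 + (1/34)*26)/1659 = 2500*(159 + 13/17)/1659 = (2500/1659)*(2716/17) = 970000/4029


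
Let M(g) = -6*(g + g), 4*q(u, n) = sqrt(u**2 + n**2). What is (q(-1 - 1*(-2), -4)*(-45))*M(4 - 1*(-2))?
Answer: 810*sqrt(17) ≈ 3339.7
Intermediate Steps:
q(u, n) = sqrt(n**2 + u**2)/4 (q(u, n) = sqrt(u**2 + n**2)/4 = sqrt(n**2 + u**2)/4)
M(g) = -12*g
(q(-1 - 1*(-2), -4)*(-45))*M(4 - 1*(-2)) = ((sqrt((-4)**2 + (-1 - 1*(-2))**2)/4)*(-45))*(-12*(4 - 1*(-2))) = ((sqrt(16 + (-1 + 2)**2)/4)*(-45))*(-12*(4 + 2)) = ((sqrt(16 + 1**2)/4)*(-45))*(-12*6) = ((sqrt(16 + 1)/4)*(-45))*(-72) = ((sqrt(17)/4)*(-45))*(-72) = -45*sqrt(17)/4*(-72) = 810*sqrt(17)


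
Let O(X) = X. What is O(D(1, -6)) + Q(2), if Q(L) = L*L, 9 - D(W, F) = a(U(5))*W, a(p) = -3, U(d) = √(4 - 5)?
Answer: 16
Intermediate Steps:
U(d) = I (U(d) = √(-1) = I)
D(W, F) = 9 + 3*W (D(W, F) = 9 - (-3)*W = 9 + 3*W)
Q(L) = L²
O(D(1, -6)) + Q(2) = (9 + 3*1) + 2² = (9 + 3) + 4 = 12 + 4 = 16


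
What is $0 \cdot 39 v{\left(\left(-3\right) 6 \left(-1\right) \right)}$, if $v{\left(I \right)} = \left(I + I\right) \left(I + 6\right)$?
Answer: $0$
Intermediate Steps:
$v{\left(I \right)} = 2 I \left(6 + I\right)$
$0 \cdot 39 v{\left(\left(-3\right) 6 \left(-1\right) \right)} = 0 \cdot 39 \cdot 2 \left(-3\right) 6 \left(-1\right) \left(6 + \left(-3\right) 6 \left(-1\right)\right) = 0 \cdot 2 \left(\left(-18\right) \left(-1\right)\right) \left(6 - -18\right) = 0 \cdot 2 \cdot 18 \left(6 + 18\right) = 0 \cdot 2 \cdot 18 \cdot 24 = 0 \cdot 864 = 0$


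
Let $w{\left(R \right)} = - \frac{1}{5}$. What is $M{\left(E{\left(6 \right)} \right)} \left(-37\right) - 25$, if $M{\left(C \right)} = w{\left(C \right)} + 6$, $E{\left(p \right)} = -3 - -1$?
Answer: $- \frac{1198}{5} \approx -239.6$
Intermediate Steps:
$E{\left(p \right)} = -2$ ($E{\left(p \right)} = -3 + 1 = -2$)
$w{\left(R \right)} = - \frac{1}{5}$ ($w{\left(R \right)} = \left(-1\right) \frac{1}{5} = - \frac{1}{5}$)
$M{\left(C \right)} = \frac{29}{5}$ ($M{\left(C \right)} = - \frac{1}{5} + 6 = \frac{29}{5}$)
$M{\left(E{\left(6 \right)} \right)} \left(-37\right) - 25 = \frac{29}{5} \left(-37\right) - 25 = - \frac{1073}{5} - 25 = - \frac{1198}{5}$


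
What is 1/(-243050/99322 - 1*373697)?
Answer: -49661/18558288242 ≈ -2.6759e-6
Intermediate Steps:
1/(-243050/99322 - 1*373697) = 1/(-243050*1/99322 - 373697) = 1/(-121525/49661 - 373697) = 1/(-18558288242/49661) = -49661/18558288242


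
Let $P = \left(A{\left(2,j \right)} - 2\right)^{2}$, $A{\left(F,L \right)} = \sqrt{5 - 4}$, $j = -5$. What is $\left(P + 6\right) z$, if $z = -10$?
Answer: $-70$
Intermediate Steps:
$A{\left(F,L \right)} = 1$ ($A{\left(F,L \right)} = \sqrt{1} = 1$)
$P = 1$ ($P = \left(1 - 2\right)^{2} = \left(-1\right)^{2} = 1$)
$\left(P + 6\right) z = \left(1 + 6\right) \left(-10\right) = 7 \left(-10\right) = -70$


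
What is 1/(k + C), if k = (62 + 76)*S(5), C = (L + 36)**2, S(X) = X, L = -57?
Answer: 1/1131 ≈ 0.00088417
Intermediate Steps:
C = 441 (C = (-57 + 36)**2 = (-21)**2 = 441)
k = 690 (k = (62 + 76)*5 = 138*5 = 690)
1/(k + C) = 1/(690 + 441) = 1/1131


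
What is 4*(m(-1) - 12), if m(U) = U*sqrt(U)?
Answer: -48 - 4*I ≈ -48.0 - 4.0*I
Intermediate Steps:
m(U) = U**(3/2)
4*(m(-1) - 12) = 4*((-1)**(3/2) - 12) = 4*(-I - 12) = 4*(-12 - I) = -48 - 4*I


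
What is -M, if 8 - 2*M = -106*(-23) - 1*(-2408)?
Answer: 2419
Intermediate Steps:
M = -2419 (M = 4 - (-106*(-23) - 1*(-2408))/2 = 4 - (2438 + 2408)/2 = 4 - ½*4846 = 4 - 2423 = -2419)
-M = -1*(-2419) = 2419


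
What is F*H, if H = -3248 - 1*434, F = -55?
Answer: 202510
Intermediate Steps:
H = -3682 (H = -3248 - 434 = -3682)
F*H = -55*(-3682) = 202510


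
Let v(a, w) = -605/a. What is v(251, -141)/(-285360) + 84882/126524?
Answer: 6467851441/9640773456 ≈ 0.67089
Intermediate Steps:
v(251, -141)/(-285360) + 84882/126524 = -605/251/(-285360) + 84882/126524 = -605*1/251*(-1/285360) + 84882*(1/126524) = -605/251*(-1/285360) + 903/1346 = 121/14325072 + 903/1346 = 6467851441/9640773456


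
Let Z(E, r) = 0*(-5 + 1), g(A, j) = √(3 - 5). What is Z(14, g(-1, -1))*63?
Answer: 0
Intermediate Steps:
g(A, j) = I*√2 (g(A, j) = √(-2) = I*√2)
Z(E, r) = 0 (Z(E, r) = 0*(-4) = 0)
Z(14, g(-1, -1))*63 = 0*63 = 0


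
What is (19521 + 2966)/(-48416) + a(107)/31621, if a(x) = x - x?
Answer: -22487/48416 ≈ -0.46445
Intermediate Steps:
a(x) = 0
(19521 + 2966)/(-48416) + a(107)/31621 = (19521 + 2966)/(-48416) + 0/31621 = 22487*(-1/48416) + 0*(1/31621) = -22487/48416 + 0 = -22487/48416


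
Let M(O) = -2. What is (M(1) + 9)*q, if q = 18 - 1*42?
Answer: -168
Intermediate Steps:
q = -24 (q = 18 - 42 = -24)
(M(1) + 9)*q = (-2 + 9)*(-24) = 7*(-24) = -168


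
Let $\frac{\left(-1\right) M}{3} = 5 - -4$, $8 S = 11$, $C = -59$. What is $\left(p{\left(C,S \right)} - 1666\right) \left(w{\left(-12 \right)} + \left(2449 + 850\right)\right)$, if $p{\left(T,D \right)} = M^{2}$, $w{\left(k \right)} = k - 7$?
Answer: $-3073360$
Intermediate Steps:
$S = \frac{11}{8}$ ($S = \frac{1}{8} \cdot 11 = \frac{11}{8} \approx 1.375$)
$w{\left(k \right)} = -7 + k$
$M = -27$ ($M = - 3 \left(5 - -4\right) = - 3 \left(5 + 4\right) = \left(-3\right) 9 = -27$)
$p{\left(T,D \right)} = 729$ ($p{\left(T,D \right)} = \left(-27\right)^{2} = 729$)
$\left(p{\left(C,S \right)} - 1666\right) \left(w{\left(-12 \right)} + \left(2449 + 850\right)\right) = \left(729 - 1666\right) \left(\left(-7 - 12\right) + \left(2449 + 850\right)\right) = - 937 \left(-19 + 3299\right) = \left(-937\right) 3280 = -3073360$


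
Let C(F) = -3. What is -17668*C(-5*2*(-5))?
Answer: 53004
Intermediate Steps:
-17668*C(-5*2*(-5)) = -17668*(-3) = 53004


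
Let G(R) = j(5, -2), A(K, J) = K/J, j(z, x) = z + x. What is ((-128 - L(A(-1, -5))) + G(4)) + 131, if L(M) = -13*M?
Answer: 43/5 ≈ 8.6000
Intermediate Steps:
j(z, x) = x + z
G(R) = 3 (G(R) = -2 + 5 = 3)
((-128 - L(A(-1, -5))) + G(4)) + 131 = ((-128 - (-13)*(-1/(-5))) + 3) + 131 = ((-128 - (-13)*(-1*(-⅕))) + 3) + 131 = ((-128 - (-13)/5) + 3) + 131 = ((-128 - 1*(-13/5)) + 3) + 131 = ((-128 + 13/5) + 3) + 131 = (-627/5 + 3) + 131 = -612/5 + 131 = 43/5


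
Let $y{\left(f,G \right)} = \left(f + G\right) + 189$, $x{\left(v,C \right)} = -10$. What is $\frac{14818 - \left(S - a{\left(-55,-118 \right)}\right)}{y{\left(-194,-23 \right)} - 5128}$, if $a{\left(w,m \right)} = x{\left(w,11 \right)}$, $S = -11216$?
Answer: $- \frac{6506}{1289} \approx -5.0473$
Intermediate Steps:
$y{\left(f,G \right)} = 189 + G + f$ ($y{\left(f,G \right)} = \left(G + f\right) + 189 = 189 + G + f$)
$a{\left(w,m \right)} = -10$
$\frac{14818 - \left(S - a{\left(-55,-118 \right)}\right)}{y{\left(-194,-23 \right)} - 5128} = \frac{14818 - -11206}{\left(189 - 23 - 194\right) - 5128} = \frac{14818 + \left(-10 + 11216\right)}{-28 - 5128} = \frac{14818 + 11206}{-5156} = 26024 \left(- \frac{1}{5156}\right) = - \frac{6506}{1289}$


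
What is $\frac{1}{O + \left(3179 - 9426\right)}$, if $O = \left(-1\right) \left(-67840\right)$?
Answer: $\frac{1}{61593} \approx 1.6236 \cdot 10^{-5}$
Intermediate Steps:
$O = 67840$
$\frac{1}{O + \left(3179 - 9426\right)} = \frac{1}{67840 + \left(3179 - 9426\right)} = \frac{1}{67840 - 6247} = \frac{1}{61593}$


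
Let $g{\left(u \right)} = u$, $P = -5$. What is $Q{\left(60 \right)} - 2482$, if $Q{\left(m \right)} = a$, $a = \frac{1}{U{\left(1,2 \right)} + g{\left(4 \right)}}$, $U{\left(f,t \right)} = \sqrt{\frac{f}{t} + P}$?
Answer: $\frac{6 \left(- 1241 \sqrt{2} + 3309 i\right)}{- 8 i + 3 \sqrt{2}} \approx -2481.8 - 0.10348 i$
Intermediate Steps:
$U{\left(f,t \right)} = \sqrt{-5 + \frac{f}{t}}$ ($U{\left(f,t \right)} = \sqrt{\frac{f}{t} - 5} = \sqrt{-5 + \frac{f}{t}}$)
$a = \frac{1}{4 + \frac{3 i \sqrt{2}}{2}}$ ($a = \frac{1}{\sqrt{-5 + 1 \cdot \frac{1}{2}} + 4} = \frac{1}{\sqrt{-5 + \frac{1}{2}} + 4} = \frac{1}{\sqrt{- \frac{9}{2}} + 4} = \frac{1}{\frac{3 i \sqrt{2}}{2} + 4} = \frac{1}{4 + \frac{3 i \sqrt{2}}{2}} \approx 0.19512 - 0.10348 i$)
$Q{\left(m \right)} = \frac{8}{41} - \frac{3 i \sqrt{2}}{41}$
$Q{\left(60 \right)} - 2482 = \left(\frac{8}{41} - \frac{3 i \sqrt{2}}{41}\right) - 2482 = - \frac{101754}{41} - \frac{3 i \sqrt{2}}{41}$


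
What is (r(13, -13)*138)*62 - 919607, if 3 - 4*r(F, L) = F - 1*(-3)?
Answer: -947414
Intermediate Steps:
r(F, L) = -F/4 (r(F, L) = 3/4 - (F - 1*(-3))/4 = 3/4 - (F + 3)/4 = 3/4 - (3 + F)/4 = 3/4 + (-3/4 - F/4) = -F/4)
(r(13, -13)*138)*62 - 919607 = (-1/4*13*138)*62 - 919607 = -13/4*138*62 - 919607 = -897/2*62 - 919607 = -27807 - 919607 = -947414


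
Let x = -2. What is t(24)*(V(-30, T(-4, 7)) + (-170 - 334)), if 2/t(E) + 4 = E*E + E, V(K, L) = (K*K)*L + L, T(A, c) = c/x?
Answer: -7315/596 ≈ -12.273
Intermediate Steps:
T(A, c) = -c/2 (T(A, c) = c/(-2) = c*(-½) = -c/2)
V(K, L) = L + L*K² (V(K, L) = K²*L + L = L*K² + L = L + L*K²)
t(E) = 2/(-4 + E + E²) (t(E) = 2/(-4 + (E*E + E)) = 2/(-4 + (E² + E)) = 2/(-4 + (E + E²)) = 2/(-4 + E + E²))
t(24)*(V(-30, T(-4, 7)) + (-170 - 334)) = (2/(-4 + 24 + 24²))*((-½*7)*(1 + (-30)²) + (-170 - 334)) = (2/(-4 + 24 + 576))*(-7*(1 + 900)/2 - 504) = (2/596)*(-7/2*901 - 504) = (2*(1/596))*(-6307/2 - 504) = (1/298)*(-7315/2) = -7315/596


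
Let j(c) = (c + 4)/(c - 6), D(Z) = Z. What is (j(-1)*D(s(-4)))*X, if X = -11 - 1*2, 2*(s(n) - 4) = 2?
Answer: 195/7 ≈ 27.857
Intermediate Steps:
s(n) = 5 (s(n) = 4 + (½)*2 = 4 + 1 = 5)
X = -13 (X = -11 - 2 = -13)
j(c) = (4 + c)/(-6 + c)
(j(-1)*D(s(-4)))*X = (((4 - 1)/(-6 - 1))*5)*(-13) = ((3/(-7))*5)*(-13) = (-⅐*3*5)*(-13) = -3/7*5*(-13) = -15/7*(-13) = 195/7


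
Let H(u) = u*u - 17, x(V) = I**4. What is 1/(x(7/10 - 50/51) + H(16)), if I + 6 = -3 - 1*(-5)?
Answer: 1/495 ≈ 0.0020202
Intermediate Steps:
I = -4 (I = -6 + (-3 - 1*(-5)) = -6 + (-3 + 5) = -6 + 2 = -4)
x(V) = 256 (x(V) = (-4)**4 = 256)
H(u) = -17 + u**2 (H(u) = u**2 - 17 = -17 + u**2)
1/(x(7/10 - 50/51) + H(16)) = 1/(256 + (-17 + 16**2)) = 1/(256 + (-17 + 256)) = 1/(256 + 239) = 1/495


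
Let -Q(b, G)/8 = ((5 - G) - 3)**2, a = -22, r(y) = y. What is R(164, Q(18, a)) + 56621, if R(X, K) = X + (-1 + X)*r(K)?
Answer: -694319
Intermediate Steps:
Q(b, G) = -8*(2 - G)**2 (Q(b, G) = -8*((5 - G) - 3)**2 = -8*(2 - G)**2)
R(X, K) = X + K*(-1 + X) (R(X, K) = X + (-1 + X)*K = X + K*(-1 + X))
R(164, Q(18, a)) + 56621 = (164 - (-8)*(-2 - 22)**2 - 8*(-2 - 22)**2*164) + 56621 = (164 - (-8)*(-24)**2 - 8*(-24)**2*164) + 56621 = (164 - (-8)*576 - 8*576*164) + 56621 = (164 - 1*(-4608) - 4608*164) + 56621 = (164 + 4608 - 755712) + 56621 = -750940 + 56621 = -694319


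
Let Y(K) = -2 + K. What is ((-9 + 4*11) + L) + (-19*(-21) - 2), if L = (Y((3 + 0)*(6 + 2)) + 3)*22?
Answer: 982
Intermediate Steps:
L = 550 (L = ((-2 + (3 + 0)*(6 + 2)) + 3)*22 = ((-2 + 3*8) + 3)*22 = ((-2 + 24) + 3)*22 = (22 + 3)*22 = 25*22 = 550)
((-9 + 4*11) + L) + (-19*(-21) - 2) = ((-9 + 4*11) + 550) + (-19*(-21) - 2) = ((-9 + 44) + 550) + (399 - 2) = (35 + 550) + 397 = 585 + 397 = 982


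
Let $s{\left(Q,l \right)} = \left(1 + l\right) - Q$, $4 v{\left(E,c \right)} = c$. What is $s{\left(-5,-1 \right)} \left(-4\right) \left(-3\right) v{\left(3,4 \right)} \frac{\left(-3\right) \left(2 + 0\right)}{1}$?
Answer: $-360$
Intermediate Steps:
$v{\left(E,c \right)} = \frac{c}{4}$
$s{\left(Q,l \right)} = 1 + l - Q$
$s{\left(-5,-1 \right)} \left(-4\right) \left(-3\right) v{\left(3,4 \right)} \frac{\left(-3\right) \left(2 + 0\right)}{1} = \left(1 - 1 - -5\right) \left(-4\right) \left(-3\right) \frac{1}{4} \cdot 4 \frac{\left(-3\right) \left(2 + 0\right)}{1} = \left(1 - 1 + 5\right) \left(-4\right) \left(-3\right) 1 \left(-3\right) 2 \cdot 1 = 5 \left(-4\right) \left(-3\right) 1 \left(\left(-6\right) 1\right) = \left(-20\right) \left(-3\right) 1 \left(-6\right) = 60 \cdot 1 \left(-6\right) = 60 \left(-6\right) = -360$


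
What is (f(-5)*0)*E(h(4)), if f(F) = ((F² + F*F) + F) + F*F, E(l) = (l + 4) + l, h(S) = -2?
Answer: 0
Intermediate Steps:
E(l) = 4 + 2*l (E(l) = (4 + l) + l = 4 + 2*l)
f(F) = F + 3*F² (f(F) = ((F² + F²) + F) + F² = (2*F² + F) + F² = (F + 2*F²) + F² = F + 3*F²)
(f(-5)*0)*E(h(4)) = (-5*(1 + 3*(-5))*0)*(4 + 2*(-2)) = (-5*(1 - 15)*0)*(4 - 4) = (-5*(-14)*0)*0 = (70*0)*0 = 0*0 = 0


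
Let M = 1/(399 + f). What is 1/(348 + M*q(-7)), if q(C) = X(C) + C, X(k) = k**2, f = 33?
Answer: 72/25063 ≈ 0.0028728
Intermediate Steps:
q(C) = C + C**2 (q(C) = C**2 + C = C + C**2)
M = 1/432 (M = 1/(399 + 33) = 1/432 ≈ 0.0023148)
1/(348 + M*q(-7)) = 1/(348 + (-7*(1 - 7))/432) = 1/(348 + (-7*(-6))/432) = 1/(348 + (1/432)*42) = 1/(348 + 7/72) = 1/(25063/72) = 72/25063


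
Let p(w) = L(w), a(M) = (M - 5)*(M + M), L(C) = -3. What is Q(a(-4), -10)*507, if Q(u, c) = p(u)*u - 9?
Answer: -114075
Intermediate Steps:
a(M) = 2*M*(-5 + M) (a(M) = (-5 + M)*(2*M) = 2*M*(-5 + M))
p(w) = -3
Q(u, c) = -9 - 3*u (Q(u, c) = -3*u - 9 = -9 - 3*u)
Q(a(-4), -10)*507 = (-9 - 6*(-4)*(-5 - 4))*507 = (-9 - 6*(-4)*(-9))*507 = (-9 - 3*72)*507 = (-9 - 216)*507 = -225*507 = -114075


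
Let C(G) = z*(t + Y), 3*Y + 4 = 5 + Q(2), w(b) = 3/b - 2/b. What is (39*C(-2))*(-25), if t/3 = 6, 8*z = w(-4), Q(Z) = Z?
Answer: 18525/32 ≈ 578.91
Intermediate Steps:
w(b) = 1/b
z = -1/32 (z = (⅛)/(-4) = (⅛)*(-¼) = -1/32 ≈ -0.031250)
t = 18 (t = 3*6 = 18)
Y = 1 (Y = -4/3 + (5 + 2)/3 = -4/3 + (⅓)*7 = -4/3 + 7/3 = 1)
C(G) = -19/32 (C(G) = -(18 + 1)/32 = -1/32*19 = -19/32)
(39*C(-2))*(-25) = (39*(-19/32))*(-25) = -741/32*(-25) = 18525/32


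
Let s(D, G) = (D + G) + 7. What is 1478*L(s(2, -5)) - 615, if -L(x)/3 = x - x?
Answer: -615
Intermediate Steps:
s(D, G) = 7 + D + G
L(x) = 0 (L(x) = -3*(x - x) = -3*0 = 0)
1478*L(s(2, -5)) - 615 = 1478*0 - 615 = 0 - 615 = -615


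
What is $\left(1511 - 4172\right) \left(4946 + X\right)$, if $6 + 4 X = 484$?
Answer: $- \frac{26958591}{2} \approx -1.3479 \cdot 10^{7}$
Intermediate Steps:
$X = \frac{239}{2}$ ($X = - \frac{3}{2} + \frac{1}{4} \cdot 484 = - \frac{3}{2} + 121 = \frac{239}{2} \approx 119.5$)
$\left(1511 - 4172\right) \left(4946 + X\right) = \left(1511 - 4172\right) \left(4946 + \frac{239}{2}\right) = \left(-2661\right) \frac{10131}{2} = - \frac{26958591}{2}$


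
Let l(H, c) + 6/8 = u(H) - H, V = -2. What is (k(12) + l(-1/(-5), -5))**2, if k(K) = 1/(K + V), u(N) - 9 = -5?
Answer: 3969/400 ≈ 9.9225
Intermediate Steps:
u(N) = 4 (u(N) = 9 - 5 = 4)
k(K) = 1/(-2 + K) (k(K) = 1/(K - 2) = 1/(-2 + K))
l(H, c) = 13/4 - H (l(H, c) = -3/4 + (4 - H) = 13/4 - H)
(k(12) + l(-1/(-5), -5))**2 = (1/(-2 + 12) + (13/4 - (-1)/(-5)))**2 = (1/10 + (13/4 - (-1)*(-1)/5))**2 = (1/10 + (13/4 - 1*1/5))**2 = (1/10 + (13/4 - 1/5))**2 = (1/10 + 61/20)**2 = (63/20)**2 = 3969/400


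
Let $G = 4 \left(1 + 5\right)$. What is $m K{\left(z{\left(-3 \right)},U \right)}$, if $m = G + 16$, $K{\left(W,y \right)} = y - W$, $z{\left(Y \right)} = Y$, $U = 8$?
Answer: $440$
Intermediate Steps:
$G = 24$ ($G = 4 \cdot 6 = 24$)
$m = 40$ ($m = 24 + 16 = 40$)
$m K{\left(z{\left(-3 \right)},U \right)} = 40 \left(8 - -3\right) = 40 \left(8 + 3\right) = 40 \cdot 11 = 440$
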